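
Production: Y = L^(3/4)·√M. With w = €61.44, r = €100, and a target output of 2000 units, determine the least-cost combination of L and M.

Cost minimization requires the marginal rate of technical substitution to equal the input-price ratio: MP_L/MP_M = w/r.
Here MP_L/MP_M = (3/4)·(M/L)/(1/2) = 1.5·(M/L). Setting this equal to 61.44/100 = 0.6144 gives M = 0.4096L.
Substituting into Y = 2000: L^(3/4)·(0.4096L)^(1/2) = 2000.
Solving, L = 625 and M = 256.

L* = 625, M* = 256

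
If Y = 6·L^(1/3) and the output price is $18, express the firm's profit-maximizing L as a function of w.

MP_L = (1/3)·6·L^(-2/3) = 2·L^(-2/3).
Setting P·MP_L = w: 36·L^(-2/3) = w.
Solving for L: L^(-2/3) = w/36, so L = (36/w)^(3/2).

L(w) = (36/w)^(3/2)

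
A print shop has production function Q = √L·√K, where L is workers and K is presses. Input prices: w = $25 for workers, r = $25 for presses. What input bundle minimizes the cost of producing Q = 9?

Cost minimization requires the marginal rate of technical substitution to equal the input-price ratio: MP_L/MP_K = w/r.
Here MP_L/MP_K = (1/2)·(K/L)/(1/2) = (K/L). Setting this equal to 25/25 = 1 gives K = L.
Substituting into Q = 9: L^(1/2)·(L)^(1/2) = 9.
Solving, L = 9 and K = 9.

L* = 9, K* = 9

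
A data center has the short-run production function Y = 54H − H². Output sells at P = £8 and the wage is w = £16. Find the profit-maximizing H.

H* = 26

The marginal product of H is MP_H = 54 − 2H.
A price-taking firm hires until the value of the marginal product equals the wage: P·MP_H = w, so 8·(54 − 2H) = 16.
Then 54 − 2H = 2, giving H = 26.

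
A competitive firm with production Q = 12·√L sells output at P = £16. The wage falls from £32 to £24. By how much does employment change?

ΔL = 7

From P·MP_L = w with MP_L = 6·L^(-1/2), the labor demand is L(w) = (96/w)^(2).
At w = 32: L = 9. At w = 24: L = 16.
ΔL = 16 − 9 = 7.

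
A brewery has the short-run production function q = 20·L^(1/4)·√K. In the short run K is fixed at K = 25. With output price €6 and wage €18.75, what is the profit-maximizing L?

L* = 16

With K = 25, MP_L = (1/4)·20·L^(-3/4)·25^(1/2) = 25·L^(-3/4).
Profit maximization for a price taker requires P·MP_L = w: 6·25·L^(-3/4) = 18.75.
So L^(-3/4) = 0.125, which gives L = 16.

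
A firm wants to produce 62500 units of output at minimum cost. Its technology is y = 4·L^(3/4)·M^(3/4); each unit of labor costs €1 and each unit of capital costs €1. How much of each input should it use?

Cost minimization requires the marginal rate of technical substitution to equal the input-price ratio: MP_L/MP_M = w/r.
Here MP_L/MP_M = (3/4)·(M/L)/(3/4) = (M/L). Setting this equal to 1/1 = 1 gives M = L.
Substituting into y = 62500: 4·L^(3/4)·(L)^(3/4) = 62500.
Solving, L = 625 and M = 625.

L* = 625, M* = 625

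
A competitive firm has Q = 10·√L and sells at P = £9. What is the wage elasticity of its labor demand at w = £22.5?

ε = -2

MP_L = (1/2)·10·L^(-1/2), so P·MP_L = w gives 45·L^(-1/2) = w.
Solving, L(w) = (45/w)^(2). This is a constant-elasticity form: L ∝ w^(−2), so ε = −2.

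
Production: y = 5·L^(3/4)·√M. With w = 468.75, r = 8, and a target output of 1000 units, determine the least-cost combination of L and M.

Cost minimization requires the marginal rate of technical substitution to equal the input-price ratio: MP_L/MP_M = w/r.
Here MP_L/MP_M = (3/4)·(M/L)/(1/2) = 1.5·(M/L). Setting this equal to 468.75/8 = 58.59375 gives M = 39.0625L.
Substituting into y = 1000: 5·L^(3/4)·(39.0625L)^(1/2) = 1000.
Solving, L = 16 and M = 625.

L* = 16, M* = 625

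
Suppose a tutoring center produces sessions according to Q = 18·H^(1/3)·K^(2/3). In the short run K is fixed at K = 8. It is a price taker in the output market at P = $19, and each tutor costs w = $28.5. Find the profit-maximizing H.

With K = 8, MP_H = (1/3)·18·H^(-2/3)·8^(2/3) = 24·H^(-2/3).
Profit maximization for a price taker requires P·MP_H = w: 19·24·H^(-2/3) = 28.5.
So H^(-2/3) = 0.0625, which gives H = 64.

H* = 64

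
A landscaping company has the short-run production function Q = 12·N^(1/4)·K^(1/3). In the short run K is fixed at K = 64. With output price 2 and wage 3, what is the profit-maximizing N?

N* = 16

With K = 64, MP_N = (1/4)·12·N^(-3/4)·64^(1/3) = 12·N^(-3/4).
Profit maximization for a price taker requires P·MP_N = w: 2·12·N^(-3/4) = 3.
So N^(-3/4) = 0.125, which gives N = 16.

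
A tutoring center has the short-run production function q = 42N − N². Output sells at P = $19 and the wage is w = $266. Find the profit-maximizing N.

The marginal product of N is MP_N = 42 − 2N.
A price-taking firm hires until the value of the marginal product equals the wage: P·MP_N = w, so 19·(42 − 2N) = 266.
Then 42 − 2N = 14, giving N = 14.

N* = 14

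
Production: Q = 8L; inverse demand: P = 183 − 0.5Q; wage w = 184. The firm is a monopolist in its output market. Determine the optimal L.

L* = 20

Marginal revenue from the inverse demand is MR = 183 − Q.
The marginal product is MP_L = 8.
A monopolist hires until marginal revenue product equals the wage: MR·MP_L = w.
(183 − 8L)·8 = 184, so L = 20.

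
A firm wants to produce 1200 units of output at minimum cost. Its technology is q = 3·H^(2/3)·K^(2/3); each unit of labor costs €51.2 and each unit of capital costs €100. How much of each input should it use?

Cost minimization requires the marginal rate of technical substitution to equal the input-price ratio: MP_H/MP_K = w/r.
Here MP_H/MP_K = (2/3)·(K/H)/(2/3) = (K/H). Setting this equal to 51.2/100 = 0.512 gives K = 0.512H.
Substituting into q = 1200: 3·H^(2/3)·(0.512H)^(2/3) = 1200.
Solving, H = 125 and K = 64.

H* = 125, K* = 64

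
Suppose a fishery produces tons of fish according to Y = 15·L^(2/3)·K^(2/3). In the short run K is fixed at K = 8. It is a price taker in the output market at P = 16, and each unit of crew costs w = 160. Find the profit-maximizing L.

With K = 8, MP_L = (2/3)·15·L^(-1/3)·8^(2/3) = 40·L^(-1/3).
Profit maximization for a price taker requires P·MP_L = w: 16·40·L^(-1/3) = 160.
So L^(-1/3) = 0.25, which gives L = 64.

L* = 64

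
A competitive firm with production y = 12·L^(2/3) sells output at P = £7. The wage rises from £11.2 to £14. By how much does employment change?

From P·MP_L = w with MP_L = 8·L^(-1/3), the labor demand is L(w) = (56/w)^(3).
At w = 11.2: L = 125. At w = 14: L = 64.
ΔL = 64 − 125 = -61.

ΔL = -61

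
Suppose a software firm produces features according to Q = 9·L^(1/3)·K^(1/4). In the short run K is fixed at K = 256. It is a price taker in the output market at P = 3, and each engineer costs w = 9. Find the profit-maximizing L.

With K = 256, MP_L = (1/3)·9·L^(-2/3)·256^(1/4) = 12·L^(-2/3).
Profit maximization for a price taker requires P·MP_L = w: 3·12·L^(-2/3) = 9.
So L^(-2/3) = 0.25, which gives L = 8.

L* = 8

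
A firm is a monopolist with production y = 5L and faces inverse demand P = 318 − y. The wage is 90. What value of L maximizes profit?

L* = 30

Marginal revenue from the inverse demand is MR = 318 − 2y.
The marginal product is MP_L = 5.
A monopolist hires until marginal revenue product equals the wage: MR·MP_L = w.
(318 − 10L)·5 = 90, so L = 30.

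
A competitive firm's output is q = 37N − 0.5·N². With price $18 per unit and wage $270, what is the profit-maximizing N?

The marginal product of N is MP_N = 37 − N.
A price-taking firm hires until the value of the marginal product equals the wage: P·MP_N = w, so 18·(37 − N) = 270.
Then 37 − N = 15, giving N = 22.

N* = 22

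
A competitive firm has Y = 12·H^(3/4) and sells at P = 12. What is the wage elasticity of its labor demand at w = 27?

ε = -4

MP_H = (3/4)·12·H^(-1/4), so P·MP_H = w gives 108·H^(-1/4) = w.
Solving, H(w) = (108/w)^(4). This is a constant-elasticity form: H ∝ w^(−4), so ε = −4.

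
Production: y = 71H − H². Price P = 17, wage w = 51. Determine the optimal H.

The marginal product of H is MP_H = 71 − 2H.
A price-taking firm hires until the value of the marginal product equals the wage: P·MP_H = w, so 17·(71 − 2H) = 51.
Then 71 − 2H = 3, giving H = 34.

H* = 34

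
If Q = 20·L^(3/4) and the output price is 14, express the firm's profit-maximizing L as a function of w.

MP_L = (3/4)·20·L^(-1/4) = 15·L^(-1/4).
Setting P·MP_L = w: 210·L^(-1/4) = w.
Solving for L: L^(-1/4) = w/210, so L = (210/w)^(4).

L(w) = (210/w)^(4)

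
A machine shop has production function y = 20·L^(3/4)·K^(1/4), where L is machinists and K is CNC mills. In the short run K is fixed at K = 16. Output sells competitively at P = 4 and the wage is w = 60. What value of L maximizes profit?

With K = 16, MP_L = (3/4)·20·L^(-1/4)·16^(1/4) = 30·L^(-1/4).
Profit maximization for a price taker requires P·MP_L = w: 4·30·L^(-1/4) = 60.
So L^(-1/4) = 0.5, which gives L = 16.

L* = 16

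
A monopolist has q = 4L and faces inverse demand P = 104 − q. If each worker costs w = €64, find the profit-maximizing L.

Marginal revenue from the inverse demand is MR = 104 − 2q.
The marginal product is MP_L = 4.
A monopolist hires until marginal revenue product equals the wage: MR·MP_L = w.
(104 − 8L)·4 = 64, so L = 11.

L* = 11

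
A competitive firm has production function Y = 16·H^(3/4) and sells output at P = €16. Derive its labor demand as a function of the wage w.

H(w) = (192/w)^(4)

MP_H = (3/4)·16·H^(-1/4) = 12·H^(-1/4).
Setting P·MP_H = w: 192·H^(-1/4) = w.
Solving for H: H^(-1/4) = w/192, so H = (192/w)^(4).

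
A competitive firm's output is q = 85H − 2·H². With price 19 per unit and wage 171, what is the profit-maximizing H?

H* = 19

The marginal product of H is MP_H = 85 − 4H.
A price-taking firm hires until the value of the marginal product equals the wage: P·MP_H = w, so 19·(85 − 4H) = 171.
Then 85 − 4H = 9, giving H = 19.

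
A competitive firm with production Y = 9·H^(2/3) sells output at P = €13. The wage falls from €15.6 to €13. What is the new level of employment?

From P·MP_H = w with MP_H = 6·H^(-1/3), the labor demand is H(w) = (78/w)^(3).
At w = 15.6: H = 125. At w = 13: H = 216.

H* = 216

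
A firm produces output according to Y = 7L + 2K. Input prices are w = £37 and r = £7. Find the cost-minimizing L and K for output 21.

The inputs are perfect substitutes, so the firm uses whichever has the lower cost per unit of output.
Cost per unit of output via L is w/7 = 37/7; via K it is r/2 = 3.5. K is cheaper.
Producing Y = 21 with K alone: L = 0, K = 10.5.

L* = 0, K* = 10.5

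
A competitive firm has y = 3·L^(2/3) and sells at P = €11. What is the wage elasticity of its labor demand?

ε = -3

MP_L = (2/3)·3·L^(-1/3), so P·MP_L = w gives 22·L^(-1/3) = w.
Solving, L(w) = (22/w)^(3). This is a constant-elasticity form: L ∝ w^(−3), so ε = −3.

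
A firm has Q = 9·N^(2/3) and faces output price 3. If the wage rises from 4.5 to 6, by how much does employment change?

From P·MP_N = w with MP_N = 6·N^(-1/3), the labor demand is N(w) = (18/w)^(3).
At w = 4.5: N = 64. At w = 6: N = 27.
ΔN = 27 − 64 = -37.

ΔN = -37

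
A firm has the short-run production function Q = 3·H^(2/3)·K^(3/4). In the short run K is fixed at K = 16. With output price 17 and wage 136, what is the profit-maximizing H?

H* = 8

With K = 16, MP_H = (2/3)·3·H^(-1/3)·16^(3/4) = 16·H^(-1/3).
Profit maximization for a price taker requires P·MP_H = w: 17·16·H^(-1/3) = 136.
So H^(-1/3) = 0.5, which gives H = 8.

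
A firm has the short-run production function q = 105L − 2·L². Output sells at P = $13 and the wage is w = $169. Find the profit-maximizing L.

The marginal product of L is MP_L = 105 − 4L.
A price-taking firm hires until the value of the marginal product equals the wage: P·MP_L = w, so 13·(105 − 4L) = 169.
Then 105 − 4L = 13, giving L = 23.

L* = 23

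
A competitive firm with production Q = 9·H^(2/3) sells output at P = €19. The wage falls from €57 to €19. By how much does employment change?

From P·MP_H = w with MP_H = 6·H^(-1/3), the labor demand is H(w) = (114/w)^(3).
At w = 57: H = 8. At w = 19: H = 216.
ΔH = 216 − 8 = 208.

ΔH = 208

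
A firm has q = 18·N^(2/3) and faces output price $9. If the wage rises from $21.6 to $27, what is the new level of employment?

From P·MP_N = w with MP_N = 12·N^(-1/3), the labor demand is N(w) = (108/w)^(3).
At w = 21.6: N = 125. At w = 27: N = 64.

N* = 64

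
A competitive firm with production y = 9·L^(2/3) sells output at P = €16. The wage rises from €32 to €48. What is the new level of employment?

From P·MP_L = w with MP_L = 6·L^(-1/3), the labor demand is L(w) = (96/w)^(3).
At w = 32: L = 27. At w = 48: L = 8.

L* = 8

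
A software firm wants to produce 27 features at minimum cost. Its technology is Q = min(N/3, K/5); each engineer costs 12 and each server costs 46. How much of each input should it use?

With a fixed-proportions technology, the cost-minimizing bundle uses no slack in either input: N/3 = K/5 = Q.
So N = 3·27 = 81 and K = 5·27 = 135.

N* = 81, K* = 135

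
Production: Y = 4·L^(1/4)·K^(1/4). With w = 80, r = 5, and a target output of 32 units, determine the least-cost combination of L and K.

L* = 16, K* = 256

Cost minimization requires the marginal rate of technical substitution to equal the input-price ratio: MP_L/MP_K = w/r.
Here MP_L/MP_K = (1/4)·(K/L)/(1/4) = (K/L). Setting this equal to 80/5 = 16 gives K = 16L.
Substituting into Y = 32: 4·L^(1/4)·(16L)^(1/4) = 32.
Solving, L = 16 and K = 256.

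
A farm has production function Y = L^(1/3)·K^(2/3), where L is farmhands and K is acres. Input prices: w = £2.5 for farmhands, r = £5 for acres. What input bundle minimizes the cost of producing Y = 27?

Cost minimization requires the marginal rate of technical substitution to equal the input-price ratio: MP_L/MP_K = w/r.
Here MP_L/MP_K = (1/3)·(K/L)/(2/3) = 0.5·(K/L). Setting this equal to 2.5/5 = 0.5 gives K = L.
Substituting into Y = 27: L^(1/3)·(L)^(2/3) = 27.
Solving, L = 27 and K = 27.

L* = 27, K* = 27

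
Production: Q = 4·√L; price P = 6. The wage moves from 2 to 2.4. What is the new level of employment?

L* = 25

From P·MP_L = w with MP_L = 2·L^(-1/2), the labor demand is L(w) = (12/w)^(2).
At w = 2: L = 36. At w = 2.4: L = 25.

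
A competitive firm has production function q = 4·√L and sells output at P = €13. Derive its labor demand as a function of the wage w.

L(w) = 676/w²

MP_L = (1/2)·4·L^(-1/2) = 2·L^(-1/2).
Setting P·MP_L = w: 26·L^(-1/2) = w.
Solving for L: L^(-1/2) = w/26, so L = (26/w)^(2).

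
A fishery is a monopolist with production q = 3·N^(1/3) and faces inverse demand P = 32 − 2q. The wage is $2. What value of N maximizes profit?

Marginal revenue from the inverse demand is MR = 32 − 4q.
The marginal product is MP_N = N^(-2/3).
A monopolist hires until marginal revenue product equals the wage: MR·MP_N = w.
At N, q = 3·N^(1/3). Substituting and solving: (32 − 12·N^(1/3))·N^(-2/3) = 2 gives N = 8.

N* = 8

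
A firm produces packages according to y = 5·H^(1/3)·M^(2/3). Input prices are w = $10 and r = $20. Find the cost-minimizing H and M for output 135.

Cost minimization requires the marginal rate of technical substitution to equal the input-price ratio: MP_H/MP_M = w/r.
Here MP_H/MP_M = (1/3)·(M/H)/(2/3) = 0.5·(M/H). Setting this equal to 10/20 = 0.5 gives M = H.
Substituting into y = 135: 5·H^(1/3)·(H)^(2/3) = 135.
Solving, H = 27 and M = 27.

H* = 27, M* = 27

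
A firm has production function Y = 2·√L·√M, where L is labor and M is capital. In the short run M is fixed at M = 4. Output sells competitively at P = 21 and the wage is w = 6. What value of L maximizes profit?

With M = 4, MP_L = (1/2)·2·L^(-1/2)·4^(1/2) = 2·L^(-1/2).
Profit maximization for a price taker requires P·MP_L = w: 21·2·L^(-1/2) = 6.
So L^(-1/2) = 1/7, which gives L = 49.

L* = 49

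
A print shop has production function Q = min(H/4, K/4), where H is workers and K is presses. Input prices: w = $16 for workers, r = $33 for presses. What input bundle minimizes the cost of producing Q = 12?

With a fixed-proportions technology, the cost-minimizing bundle uses no slack in either input: H/4 = K/4 = Q.
So H = 4·12 = 48 and K = 4·12 = 48.

H* = 48, K* = 48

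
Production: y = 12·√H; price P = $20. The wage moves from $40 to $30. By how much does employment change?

From P·MP_H = w with MP_H = 6·H^(-1/2), the labor demand is H(w) = (120/w)^(2).
At w = 40: H = 9. At w = 30: H = 16.
ΔH = 16 − 9 = 7.

ΔH = 7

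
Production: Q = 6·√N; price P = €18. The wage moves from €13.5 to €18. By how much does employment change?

ΔN = -7

From P·MP_N = w with MP_N = 3·N^(-1/2), the labor demand is N(w) = (54/w)^(2).
At w = 13.5: N = 16. At w = 18: N = 9.
ΔN = 9 − 16 = -7.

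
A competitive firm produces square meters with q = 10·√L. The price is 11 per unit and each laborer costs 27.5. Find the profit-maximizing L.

L* = 4

MP_L = (1/2)·10·L^(-1/2) = 5·L^(-1/2).
Profit maximization for a price taker requires P·MP_L = w: 11·5·L^(-1/2) = 27.5.
So L^(-1/2) = 0.5, which gives L = 4.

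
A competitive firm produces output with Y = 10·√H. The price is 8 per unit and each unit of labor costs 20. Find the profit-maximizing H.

MP_H = (1/2)·10·H^(-1/2) = 5·H^(-1/2).
Profit maximization for a price taker requires P·MP_H = w: 8·5·H^(-1/2) = 20.
So H^(-1/2) = 0.5, which gives H = 4.

H* = 4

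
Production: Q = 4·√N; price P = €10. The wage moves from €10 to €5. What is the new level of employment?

From P·MP_N = w with MP_N = 2·N^(-1/2), the labor demand is N(w) = (20/w)^(2).
At w = 10: N = 4. At w = 5: N = 16.

N* = 16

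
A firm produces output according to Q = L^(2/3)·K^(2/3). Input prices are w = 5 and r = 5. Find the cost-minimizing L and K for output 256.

Cost minimization requires the marginal rate of technical substitution to equal the input-price ratio: MP_L/MP_K = w/r.
Here MP_L/MP_K = (2/3)·(K/L)/(2/3) = (K/L). Setting this equal to 5/5 = 1 gives K = L.
Substituting into Q = 256: L^(2/3)·(L)^(2/3) = 256.
Solving, L = 64 and K = 64.

L* = 64, K* = 64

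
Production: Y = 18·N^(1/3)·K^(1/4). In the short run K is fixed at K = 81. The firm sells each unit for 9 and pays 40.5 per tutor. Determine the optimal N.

With K = 81, MP_N = (1/3)·18·N^(-2/3)·81^(1/4) = 18·N^(-2/3).
Profit maximization for a price taker requires P·MP_N = w: 9·18·N^(-2/3) = 40.5.
So N^(-2/3) = 0.25, which gives N = 8.

N* = 8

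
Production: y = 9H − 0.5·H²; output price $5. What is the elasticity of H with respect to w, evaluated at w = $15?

From P·MP_H = w with MP_H = 9 − H, labor demand is H(w) = 9 − w/5.
dH/dw = −1/(5) = -0.2.
At w = 15, H = 6, so ε = (dH/dw)·(w/H) = (-0.2)·(15/6) = -0.5.

ε = -0.5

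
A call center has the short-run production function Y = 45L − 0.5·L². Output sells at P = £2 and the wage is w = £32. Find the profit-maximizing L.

L* = 29

The marginal product of L is MP_L = 45 − L.
A price-taking firm hires until the value of the marginal product equals the wage: P·MP_L = w, so 2·(45 − L) = 32.
Then 45 − L = 16, giving L = 29.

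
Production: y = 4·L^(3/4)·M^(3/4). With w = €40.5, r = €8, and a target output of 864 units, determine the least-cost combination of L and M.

Cost minimization requires the marginal rate of technical substitution to equal the input-price ratio: MP_L/MP_M = w/r.
Here MP_L/MP_M = (3/4)·(M/L)/(3/4) = (M/L). Setting this equal to 40.5/8 = 5.0625 gives M = 5.0625L.
Substituting into y = 864: 4·L^(3/4)·(5.0625L)^(3/4) = 864.
Solving, L = 16 and M = 81.

L* = 16, M* = 81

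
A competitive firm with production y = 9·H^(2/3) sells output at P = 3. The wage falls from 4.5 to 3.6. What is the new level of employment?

From P·MP_H = w with MP_H = 6·H^(-1/3), the labor demand is H(w) = (18/w)^(3).
At w = 4.5: H = 64. At w = 3.6: H = 125.

H* = 125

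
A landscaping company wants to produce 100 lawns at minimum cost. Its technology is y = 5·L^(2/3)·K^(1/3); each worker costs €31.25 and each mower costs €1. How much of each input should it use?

Cost minimization requires the marginal rate of technical substitution to equal the input-price ratio: MP_L/MP_K = w/r.
Here MP_L/MP_K = (2/3)·(K/L)/(1/3) = 2·(K/L). Setting this equal to 31.25/1 = 31.25 gives K = 15.625L.
Substituting into y = 100: 5·L^(2/3)·(15.625L)^(1/3) = 100.
Solving, L = 8 and K = 125.

L* = 8, K* = 125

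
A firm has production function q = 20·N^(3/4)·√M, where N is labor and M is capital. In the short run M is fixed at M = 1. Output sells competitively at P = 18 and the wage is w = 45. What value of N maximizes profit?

N* = 1296

With M = 1, MP_N = (3/4)·20·N^(-1/4)·1^(1/2) = 15·N^(-1/4).
Profit maximization for a price taker requires P·MP_N = w: 18·15·N^(-1/4) = 45.
So N^(-1/4) = 1/6, which gives N = 1296.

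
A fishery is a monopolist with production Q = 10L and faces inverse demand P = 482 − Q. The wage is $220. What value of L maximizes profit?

L* = 23

Marginal revenue from the inverse demand is MR = 482 − 2Q.
The marginal product is MP_L = 10.
A monopolist hires until marginal revenue product equals the wage: MR·MP_L = w.
(482 − 20L)·10 = 220, so L = 23.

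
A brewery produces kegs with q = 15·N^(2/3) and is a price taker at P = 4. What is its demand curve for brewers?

MP_N = (2/3)·15·N^(-1/3) = 10·N^(-1/3).
Setting P·MP_N = w: 40·N^(-1/3) = w.
Solving for N: N^(-1/3) = w/40, so N = (40/w)^(3).

N(w) = 64000/w³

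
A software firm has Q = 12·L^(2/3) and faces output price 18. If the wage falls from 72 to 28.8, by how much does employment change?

ΔL = 117

From P·MP_L = w with MP_L = 8·L^(-1/3), the labor demand is L(w) = (144/w)^(3).
At w = 72: L = 8. At w = 28.8: L = 125.
ΔL = 125 − 8 = 117.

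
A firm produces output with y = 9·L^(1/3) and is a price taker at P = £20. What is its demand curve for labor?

MP_L = (1/3)·9·L^(-2/3) = 3·L^(-2/3).
Setting P·MP_L = w: 60·L^(-2/3) = w.
Solving for L: L^(-2/3) = w/60, so L = (60/w)^(3/2).

L(w) = (60/w)^(3/2)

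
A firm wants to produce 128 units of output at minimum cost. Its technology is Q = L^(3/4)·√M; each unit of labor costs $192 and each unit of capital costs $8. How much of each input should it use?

L* = 16, M* = 256

Cost minimization requires the marginal rate of technical substitution to equal the input-price ratio: MP_L/MP_M = w/r.
Here MP_L/MP_M = (3/4)·(M/L)/(1/2) = 1.5·(M/L). Setting this equal to 192/8 = 24 gives M = 16L.
Substituting into Q = 128: L^(3/4)·(16L)^(1/2) = 128.
Solving, L = 16 and M = 256.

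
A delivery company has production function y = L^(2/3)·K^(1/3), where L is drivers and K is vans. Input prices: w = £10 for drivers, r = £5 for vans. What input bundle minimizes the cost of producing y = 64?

L* = 64, K* = 64

Cost minimization requires the marginal rate of technical substitution to equal the input-price ratio: MP_L/MP_K = w/r.
Here MP_L/MP_K = (2/3)·(K/L)/(1/3) = 2·(K/L). Setting this equal to 10/5 = 2 gives K = L.
Substituting into y = 64: L^(2/3)·(L)^(1/3) = 64.
Solving, L = 64 and K = 64.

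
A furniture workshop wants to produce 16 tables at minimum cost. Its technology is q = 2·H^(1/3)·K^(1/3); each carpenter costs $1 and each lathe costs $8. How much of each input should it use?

H* = 64, K* = 8

Cost minimization requires the marginal rate of technical substitution to equal the input-price ratio: MP_H/MP_K = w/r.
Here MP_H/MP_K = (1/3)·(K/H)/(1/3) = (K/H). Setting this equal to 1/8 = 0.125 gives K = 0.125H.
Substituting into q = 16: 2·H^(1/3)·(0.125H)^(1/3) = 16.
Solving, H = 64 and K = 8.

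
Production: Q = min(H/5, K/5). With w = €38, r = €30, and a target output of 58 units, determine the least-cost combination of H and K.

H* = 290, K* = 290

With a fixed-proportions technology, the cost-minimizing bundle uses no slack in either input: H/5 = K/5 = Q.
So H = 5·58 = 290 and K = 5·58 = 290.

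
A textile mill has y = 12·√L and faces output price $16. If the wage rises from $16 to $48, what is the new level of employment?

L* = 4

From P·MP_L = w with MP_L = 6·L^(-1/2), the labor demand is L(w) = (96/w)^(2).
At w = 16: L = 36. At w = 48: L = 4.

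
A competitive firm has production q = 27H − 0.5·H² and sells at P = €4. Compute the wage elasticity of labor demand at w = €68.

ε = -1.7

From P·MP_H = w with MP_H = 27 − H, labor demand is H(w) = 27 − w/4.
dH/dw = −1/(4) = -0.25.
At w = 68, H = 10, so ε = (dH/dw)·(w/H) = (-0.25)·(68/10) = -1.7.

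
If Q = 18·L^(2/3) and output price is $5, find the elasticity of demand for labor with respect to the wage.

ε = -3

MP_L = (2/3)·18·L^(-1/3), so P·MP_L = w gives 60·L^(-1/3) = w.
Solving, L(w) = (60/w)^(3). This is a constant-elasticity form: L ∝ w^(−3), so ε = −3.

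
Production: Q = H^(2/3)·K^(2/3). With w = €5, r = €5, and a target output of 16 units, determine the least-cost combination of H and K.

Cost minimization requires the marginal rate of technical substitution to equal the input-price ratio: MP_H/MP_K = w/r.
Here MP_H/MP_K = (2/3)·(K/H)/(2/3) = (K/H). Setting this equal to 5/5 = 1 gives K = H.
Substituting into Q = 16: H^(2/3)·(H)^(2/3) = 16.
Solving, H = 8 and K = 8.

H* = 8, K* = 8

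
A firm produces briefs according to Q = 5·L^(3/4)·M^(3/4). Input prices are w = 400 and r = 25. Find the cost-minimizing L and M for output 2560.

Cost minimization requires the marginal rate of technical substitution to equal the input-price ratio: MP_L/MP_M = w/r.
Here MP_L/MP_M = (3/4)·(M/L)/(3/4) = (M/L). Setting this equal to 400/25 = 16 gives M = 16L.
Substituting into Q = 2560: 5·L^(3/4)·(16L)^(3/4) = 2560.
Solving, L = 16 and M = 256.

L* = 16, M* = 256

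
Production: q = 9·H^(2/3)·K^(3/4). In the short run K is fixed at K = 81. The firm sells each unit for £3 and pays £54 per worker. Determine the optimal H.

With K = 81, MP_H = (2/3)·9·H^(-1/3)·81^(3/4) = 162·H^(-1/3).
Profit maximization for a price taker requires P·MP_H = w: 3·162·H^(-1/3) = 54.
So H^(-1/3) = 1/9, which gives H = 729.

H* = 729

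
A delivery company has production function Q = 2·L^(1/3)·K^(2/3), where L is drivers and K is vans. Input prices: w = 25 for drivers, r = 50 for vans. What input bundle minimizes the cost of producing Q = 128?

Cost minimization requires the marginal rate of technical substitution to equal the input-price ratio: MP_L/MP_K = w/r.
Here MP_L/MP_K = (1/3)·(K/L)/(2/3) = 0.5·(K/L). Setting this equal to 25/50 = 0.5 gives K = L.
Substituting into Q = 128: 2·L^(1/3)·(L)^(2/3) = 128.
Solving, L = 64 and K = 64.

L* = 64, K* = 64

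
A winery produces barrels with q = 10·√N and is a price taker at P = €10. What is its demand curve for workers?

MP_N = (1/2)·10·N^(-1/2) = 5·N^(-1/2).
Setting P·MP_N = w: 50·N^(-1/2) = w.
Solving for N: N^(-1/2) = w/50, so N = (50/w)^(2).

N(w) = 2500/w²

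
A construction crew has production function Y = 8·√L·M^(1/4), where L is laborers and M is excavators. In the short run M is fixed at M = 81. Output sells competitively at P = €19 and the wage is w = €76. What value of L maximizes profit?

L* = 9

With M = 81, MP_L = (1/2)·8·L^(-1/2)·81^(1/4) = 12·L^(-1/2).
Profit maximization for a price taker requires P·MP_L = w: 19·12·L^(-1/2) = 76.
So L^(-1/2) = 1/3, which gives L = 9.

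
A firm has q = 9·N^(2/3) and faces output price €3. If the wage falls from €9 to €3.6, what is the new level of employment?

From P·MP_N = w with MP_N = 6·N^(-1/3), the labor demand is N(w) = (18/w)^(3).
At w = 9: N = 8. At w = 3.6: N = 125.

N* = 125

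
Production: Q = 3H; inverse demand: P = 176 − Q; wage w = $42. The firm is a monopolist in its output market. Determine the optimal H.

Marginal revenue from the inverse demand is MR = 176 − 2Q.
The marginal product is MP_H = 3.
A monopolist hires until marginal revenue product equals the wage: MR·MP_H = w.
(176 − 6H)·3 = 42, so H = 27.

H* = 27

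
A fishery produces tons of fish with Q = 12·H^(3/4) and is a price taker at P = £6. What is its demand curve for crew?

H(w) = 8503056/w^(4)

MP_H = (3/4)·12·H^(-1/4) = 9·H^(-1/4).
Setting P·MP_H = w: 54·H^(-1/4) = w.
Solving for H: H^(-1/4) = w/54, so H = (54/w)^(4).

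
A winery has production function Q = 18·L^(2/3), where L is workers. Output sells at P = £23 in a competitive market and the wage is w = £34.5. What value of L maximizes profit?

MP_L = (2/3)·18·L^(-1/3) = 12·L^(-1/3).
Profit maximization for a price taker requires P·MP_L = w: 23·12·L^(-1/3) = 34.5.
So L^(-1/3) = 0.125, which gives L = 512.

L* = 512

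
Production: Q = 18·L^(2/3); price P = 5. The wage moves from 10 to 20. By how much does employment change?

From P·MP_L = w with MP_L = 12·L^(-1/3), the labor demand is L(w) = (60/w)^(3).
At w = 10: L = 216. At w = 20: L = 27.
ΔL = 27 − 216 = -189.

ΔL = -189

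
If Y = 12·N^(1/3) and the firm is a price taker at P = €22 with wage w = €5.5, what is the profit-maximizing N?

N* = 64

MP_N = (1/3)·12·N^(-2/3) = 4·N^(-2/3).
Profit maximization for a price taker requires P·MP_N = w: 22·4·N^(-2/3) = 5.5.
So N^(-2/3) = 0.0625, which gives N = 64.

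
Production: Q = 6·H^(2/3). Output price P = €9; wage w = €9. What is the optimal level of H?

H* = 64

MP_H = (2/3)·6·H^(-1/3) = 4·H^(-1/3).
Profit maximization for a price taker requires P·MP_H = w: 9·4·H^(-1/3) = 9.
So H^(-1/3) = 0.25, which gives H = 64.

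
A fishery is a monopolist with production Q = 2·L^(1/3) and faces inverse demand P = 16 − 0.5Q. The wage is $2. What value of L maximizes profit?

Marginal revenue from the inverse demand is MR = 16 − Q.
The marginal product is MP_L = (2/3)·L^(-2/3).
A monopolist hires until marginal revenue product equals the wage: MR·MP_L = w.
At L, Q = 2·L^(1/3). Substituting and solving: (16 − 2·L^(1/3))·(2/3)·L^(-2/3) = 2 gives L = 8.

L* = 8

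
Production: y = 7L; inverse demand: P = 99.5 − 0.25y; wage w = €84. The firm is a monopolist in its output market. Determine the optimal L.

L* = 25

Marginal revenue from the inverse demand is MR = 99.5 − 0.5y.
The marginal product is MP_L = 7.
A monopolist hires until marginal revenue product equals the wage: MR·MP_L = w.
(99.5 − 3.5L)·7 = 84, so L = 25.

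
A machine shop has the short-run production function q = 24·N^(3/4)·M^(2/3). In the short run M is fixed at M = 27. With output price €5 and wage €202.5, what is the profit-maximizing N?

With M = 27, MP_N = (3/4)·24·N^(-1/4)·27^(2/3) = 162·N^(-1/4).
Profit maximization for a price taker requires P·MP_N = w: 5·162·N^(-1/4) = 202.5.
So N^(-1/4) = 0.25, which gives N = 256.

N* = 256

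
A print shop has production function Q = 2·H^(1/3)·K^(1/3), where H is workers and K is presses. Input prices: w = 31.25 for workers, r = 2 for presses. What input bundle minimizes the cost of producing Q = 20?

Cost minimization requires the marginal rate of technical substitution to equal the input-price ratio: MP_H/MP_K = w/r.
Here MP_H/MP_K = (1/3)·(K/H)/(1/3) = (K/H). Setting this equal to 31.25/2 = 15.625 gives K = 15.625H.
Substituting into Q = 20: 2·H^(1/3)·(15.625H)^(1/3) = 20.
Solving, H = 8 and K = 125.

H* = 8, K* = 125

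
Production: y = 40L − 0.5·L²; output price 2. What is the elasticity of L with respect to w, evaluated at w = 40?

ε = -1

From P·MP_L = w with MP_L = 40 − L, labor demand is L(w) = 40 − w/2.
dL/dw = −1/(2) = -0.5.
At w = 40, L = 20, so ε = (dL/dw)·(w/L) = (-0.5)·(40/20) = -1.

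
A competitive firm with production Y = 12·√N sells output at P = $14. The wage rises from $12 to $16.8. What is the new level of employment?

From P·MP_N = w with MP_N = 6·N^(-1/2), the labor demand is N(w) = (84/w)^(2).
At w = 12: N = 49. At w = 16.8: N = 25.

N* = 25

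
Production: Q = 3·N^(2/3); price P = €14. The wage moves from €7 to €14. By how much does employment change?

ΔN = -56

From P·MP_N = w with MP_N = 2·N^(-1/3), the labor demand is N(w) = (28/w)^(3).
At w = 7: N = 64. At w = 14: N = 8.
ΔN = 8 − 64 = -56.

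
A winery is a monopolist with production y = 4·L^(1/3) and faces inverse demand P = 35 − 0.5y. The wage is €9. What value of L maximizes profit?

Marginal revenue from the inverse demand is MR = 35 − y.
The marginal product is MP_L = (4/3)·L^(-2/3).
A monopolist hires until marginal revenue product equals the wage: MR·MP_L = w.
At L, y = 4·L^(1/3). Substituting and solving: (35 − 4·L^(1/3))·(4/3)·L^(-2/3) = 9 gives L = 8.

L* = 8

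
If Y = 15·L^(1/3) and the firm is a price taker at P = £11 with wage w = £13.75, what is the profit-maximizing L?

L* = 8

MP_L = (1/3)·15·L^(-2/3) = 5·L^(-2/3).
Profit maximization for a price taker requires P·MP_L = w: 11·5·L^(-2/3) = 13.75.
So L^(-2/3) = 0.25, which gives L = 8.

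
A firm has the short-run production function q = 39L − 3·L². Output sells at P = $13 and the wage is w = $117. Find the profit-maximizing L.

The marginal product of L is MP_L = 39 − 6L.
A price-taking firm hires until the value of the marginal product equals the wage: P·MP_L = w, so 13·(39 − 6L) = 117.
Then 39 − 6L = 9, giving L = 5.

L* = 5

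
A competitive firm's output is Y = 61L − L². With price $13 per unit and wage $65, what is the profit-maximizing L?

L* = 28

The marginal product of L is MP_L = 61 − 2L.
A price-taking firm hires until the value of the marginal product equals the wage: P·MP_L = w, so 13·(61 − 2L) = 65.
Then 61 − 2L = 5, giving L = 28.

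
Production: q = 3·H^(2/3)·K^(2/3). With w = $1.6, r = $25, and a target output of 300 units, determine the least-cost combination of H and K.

Cost minimization requires the marginal rate of technical substitution to equal the input-price ratio: MP_H/MP_K = w/r.
Here MP_H/MP_K = (2/3)·(K/H)/(2/3) = (K/H). Setting this equal to 1.6/25 = 0.064 gives K = 0.064H.
Substituting into q = 300: 3·H^(2/3)·(0.064H)^(2/3) = 300.
Solving, H = 125 and K = 8.

H* = 125, K* = 8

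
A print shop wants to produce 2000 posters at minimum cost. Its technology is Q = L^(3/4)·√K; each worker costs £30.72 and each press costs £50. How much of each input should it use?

L* = 625, K* = 256

Cost minimization requires the marginal rate of technical substitution to equal the input-price ratio: MP_L/MP_K = w/r.
Here MP_L/MP_K = (3/4)·(K/L)/(1/2) = 1.5·(K/L). Setting this equal to 30.72/50 = 0.6144 gives K = 0.4096L.
Substituting into Q = 2000: L^(3/4)·(0.4096L)^(1/2) = 2000.
Solving, L = 625 and K = 256.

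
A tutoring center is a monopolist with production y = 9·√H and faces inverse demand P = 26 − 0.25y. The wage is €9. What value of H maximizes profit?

Marginal revenue from the inverse demand is MR = 26 − 0.5y.
The marginal product is MP_H = 4.5·H^(-1/2).
A monopolist hires until marginal revenue product equals the wage: MR·MP_H = w.
At H, y = 9·√H. Substituting and solving: (26 − 4.5·√H)·4.5·H^(-1/2) = 9 gives H = 16.

H* = 16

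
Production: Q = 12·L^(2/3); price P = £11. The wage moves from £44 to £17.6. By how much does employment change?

From P·MP_L = w with MP_L = 8·L^(-1/3), the labor demand is L(w) = (88/w)^(3).
At w = 44: L = 8. At w = 17.6: L = 125.
ΔL = 125 − 8 = 117.

ΔL = 117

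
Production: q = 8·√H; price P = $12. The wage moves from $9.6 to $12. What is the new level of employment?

H* = 16

From P·MP_H = w with MP_H = 4·H^(-1/2), the labor demand is H(w) = (48/w)^(2).
At w = 9.6: H = 25. At w = 12: H = 16.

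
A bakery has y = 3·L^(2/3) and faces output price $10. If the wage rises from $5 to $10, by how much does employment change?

From P·MP_L = w with MP_L = 2·L^(-1/3), the labor demand is L(w) = (20/w)^(3).
At w = 5: L = 64. At w = 10: L = 8.
ΔL = 8 − 64 = -56.

ΔL = -56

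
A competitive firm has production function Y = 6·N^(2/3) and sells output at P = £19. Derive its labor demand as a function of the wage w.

MP_N = (2/3)·6·N^(-1/3) = 4·N^(-1/3).
Setting P·MP_N = w: 76·N^(-1/3) = w.
Solving for N: N^(-1/3) = w/76, so N = (76/w)^(3).

N(w) = 438976/w³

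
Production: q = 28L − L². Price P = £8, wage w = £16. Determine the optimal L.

L* = 13

The marginal product of L is MP_L = 28 − 2L.
A price-taking firm hires until the value of the marginal product equals the wage: P·MP_L = w, so 8·(28 − 2L) = 16.
Then 28 − 2L = 2, giving L = 13.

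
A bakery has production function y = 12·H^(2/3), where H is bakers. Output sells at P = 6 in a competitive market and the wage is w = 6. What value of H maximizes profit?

H* = 512

MP_H = (2/3)·12·H^(-1/3) = 8·H^(-1/3).
Profit maximization for a price taker requires P·MP_H = w: 6·8·H^(-1/3) = 6.
So H^(-1/3) = 0.125, which gives H = 512.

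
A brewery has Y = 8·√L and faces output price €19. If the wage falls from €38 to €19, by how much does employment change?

ΔL = 12

From P·MP_L = w with MP_L = 4·L^(-1/2), the labor demand is L(w) = (76/w)^(2).
At w = 38: L = 4. At w = 19: L = 16.
ΔL = 16 − 4 = 12.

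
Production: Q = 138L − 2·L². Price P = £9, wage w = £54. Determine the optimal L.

L* = 33

The marginal product of L is MP_L = 138 − 4L.
A price-taking firm hires until the value of the marginal product equals the wage: P·MP_L = w, so 9·(138 − 4L) = 54.
Then 138 − 4L = 6, giving L = 33.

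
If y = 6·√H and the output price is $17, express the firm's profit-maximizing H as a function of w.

MP_H = (1/2)·6·H^(-1/2) = 3·H^(-1/2).
Setting P·MP_H = w: 51·H^(-1/2) = w.
Solving for H: H^(-1/2) = w/51, so H = (51/w)^(2).

H(w) = 2601/w²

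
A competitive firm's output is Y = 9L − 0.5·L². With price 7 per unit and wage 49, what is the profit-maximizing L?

The marginal product of L is MP_L = 9 − L.
A price-taking firm hires until the value of the marginal product equals the wage: P·MP_L = w, so 7·(9 − L) = 49.
Then 9 − L = 7, giving L = 2.

L* = 2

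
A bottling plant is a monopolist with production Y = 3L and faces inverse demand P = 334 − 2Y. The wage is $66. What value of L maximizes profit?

L* = 26

Marginal revenue from the inverse demand is MR = 334 − 4Y.
The marginal product is MP_L = 3.
A monopolist hires until marginal revenue product equals the wage: MR·MP_L = w.
(334 − 12L)·3 = 66, so L = 26.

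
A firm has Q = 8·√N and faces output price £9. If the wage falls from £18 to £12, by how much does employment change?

ΔN = 5

From P·MP_N = w with MP_N = 4·N^(-1/2), the labor demand is N(w) = (36/w)^(2).
At w = 18: N = 4. At w = 12: N = 9.
ΔN = 9 − 4 = 5.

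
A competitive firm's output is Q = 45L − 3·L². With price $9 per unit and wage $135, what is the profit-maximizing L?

L* = 5

The marginal product of L is MP_L = 45 − 6L.
A price-taking firm hires until the value of the marginal product equals the wage: P·MP_L = w, so 9·(45 − 6L) = 135.
Then 45 − 6L = 15, giving L = 5.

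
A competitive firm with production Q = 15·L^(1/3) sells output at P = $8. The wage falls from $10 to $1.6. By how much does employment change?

From P·MP_L = w with MP_L = 5·L^(-2/3), the labor demand is L(w) = (40/w)^(3/2).
At w = 10: L = 8. At w = 1.6: L = 125.
ΔL = 125 − 8 = 117.

ΔL = 117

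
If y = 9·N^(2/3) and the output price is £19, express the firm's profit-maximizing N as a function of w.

N(w) = 1481544/w³

MP_N = (2/3)·9·N^(-1/3) = 6·N^(-1/3).
Setting P·MP_N = w: 114·N^(-1/3) = w.
Solving for N: N^(-1/3) = w/114, so N = (114/w)^(3).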